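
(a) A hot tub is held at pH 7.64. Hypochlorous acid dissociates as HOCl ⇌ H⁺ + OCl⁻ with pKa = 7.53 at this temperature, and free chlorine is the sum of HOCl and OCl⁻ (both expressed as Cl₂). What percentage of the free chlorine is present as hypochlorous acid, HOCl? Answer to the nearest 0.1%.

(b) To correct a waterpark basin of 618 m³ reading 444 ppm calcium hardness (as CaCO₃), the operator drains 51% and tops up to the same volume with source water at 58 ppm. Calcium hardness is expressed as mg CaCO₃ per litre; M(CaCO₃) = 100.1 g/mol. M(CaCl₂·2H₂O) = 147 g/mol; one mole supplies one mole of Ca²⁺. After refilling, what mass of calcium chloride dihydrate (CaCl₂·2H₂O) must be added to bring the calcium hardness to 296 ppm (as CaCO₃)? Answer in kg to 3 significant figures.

(a) 43.7%; (b) 44.3 kg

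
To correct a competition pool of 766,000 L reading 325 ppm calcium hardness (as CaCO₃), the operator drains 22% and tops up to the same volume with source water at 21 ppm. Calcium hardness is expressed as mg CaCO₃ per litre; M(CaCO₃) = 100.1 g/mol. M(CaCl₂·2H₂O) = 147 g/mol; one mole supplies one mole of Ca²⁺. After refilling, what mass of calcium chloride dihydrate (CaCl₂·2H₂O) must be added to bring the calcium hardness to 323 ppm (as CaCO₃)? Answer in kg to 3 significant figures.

After draining 22% and refilling: 325 × 0.78 + 21 × 0.22 = 258.12 ppm.
Deficit to target: 323 − 258.12 = 64.88 mg/L.
As CaCO₃: 64.88 mg/L × 766,000 L = 49,700 g; ÷ 100.1 = 496.5 mol Ca²⁺.
Mass: 496.5 × 147 = 72,980 g.

73.0 kg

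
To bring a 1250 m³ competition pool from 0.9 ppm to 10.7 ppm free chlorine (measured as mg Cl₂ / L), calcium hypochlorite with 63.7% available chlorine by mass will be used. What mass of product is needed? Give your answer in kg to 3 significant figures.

19.2 kg

Volume: 1250 m³ = 1,250,000 L.
Chlorine deficit: 10.7 − 0.9 = 9.8 ppm = 9.8 mg/L as Cl₂.
Cl₂ equivalent needed: 9.8 mg/L × 1,250,000 L = 12,250,000 mg = 12,250 g.
Product at 63.7% available chlorine: 12,250 / 0.637 = 19,230 g.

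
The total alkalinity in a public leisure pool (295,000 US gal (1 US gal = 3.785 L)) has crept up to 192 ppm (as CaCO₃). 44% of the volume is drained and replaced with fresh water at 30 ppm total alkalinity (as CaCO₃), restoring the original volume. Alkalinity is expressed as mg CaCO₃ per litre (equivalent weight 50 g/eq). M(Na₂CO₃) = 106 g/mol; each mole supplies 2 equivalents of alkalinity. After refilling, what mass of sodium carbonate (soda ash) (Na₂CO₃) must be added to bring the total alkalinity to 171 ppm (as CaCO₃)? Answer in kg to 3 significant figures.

Volume: 295,000 US gal × 3.785 L/gal = 1,116,575 L.
After draining 44% and refilling: 192 × 0.56 + 30 × 0.44 = 120.72 ppm.
Deficit to target: 171 − 120.72 = 50.28 mg/L.
As CaCO₃: 50.28 mg/L × 1,116,575 L = 56,140 g; ÷ 50 g/eq ÷ 2 = 561.4 mol Na₂CO₃.
Mass: 561.4 × 106 = 59,510 g.

59.5 kg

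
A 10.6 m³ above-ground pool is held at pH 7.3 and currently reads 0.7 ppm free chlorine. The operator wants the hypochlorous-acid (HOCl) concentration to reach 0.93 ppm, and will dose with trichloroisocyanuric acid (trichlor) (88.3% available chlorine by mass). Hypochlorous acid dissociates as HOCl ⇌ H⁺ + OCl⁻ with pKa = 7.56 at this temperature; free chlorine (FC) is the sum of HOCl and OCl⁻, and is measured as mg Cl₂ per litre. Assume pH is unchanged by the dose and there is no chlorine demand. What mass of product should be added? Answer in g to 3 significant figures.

Volume: 10.6 m³ = 10,600 L.
[OCl⁻]/[HOCl] = 10^(pH − pKa) = 10^(7.3 − 7.56) = 0.5495; fraction as HOCl = 1/(1 + 0.5495) = 0.6454.
Free chlorine required for 0.93 ppm HOCl: 0.93 / 0.6454 = 1.441 ppm.
FC to add: 1.441 − 0.7 = 0.7411 mg/L as Cl₂.
Cl₂ equivalent: 0.7411 mg/L × 10,600 L = 7.855 g.
Product at 88.3% available Cl: 7.855 / 0.883 = 8.896 g.

8.90 g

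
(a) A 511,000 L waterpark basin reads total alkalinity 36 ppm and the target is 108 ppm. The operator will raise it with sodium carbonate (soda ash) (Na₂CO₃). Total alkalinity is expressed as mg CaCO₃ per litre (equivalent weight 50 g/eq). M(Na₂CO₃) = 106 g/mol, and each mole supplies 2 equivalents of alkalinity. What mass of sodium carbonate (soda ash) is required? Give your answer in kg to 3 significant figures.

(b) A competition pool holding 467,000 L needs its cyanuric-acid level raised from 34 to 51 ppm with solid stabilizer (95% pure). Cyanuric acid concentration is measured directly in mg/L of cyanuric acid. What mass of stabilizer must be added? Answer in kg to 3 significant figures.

(a) Alkalinity to add: (108 − 36) = 72 mg/L as CaCO₃ × 511,000 L = 36,790 g as CaCO₃.
(a) Equivalents: 36,790 g ÷ 50 g/eq = 735.8 eq.
(a) Each mole of Na₂CO₃ supplies 2 eq, so 735.8 / 2 = 367.9 mol.
(a) Mass: 367.9 mol × 106 g/mol = 39,000 g.

(b) CYA to add: (51 − 34) = 17 mg/L × 467,000 L = 7939 g cyanuric acid.
(b) At 95% purity: 7939 / 0.95 = 8357 g product.

(a) 39.0 kg; (b) 8.36 kg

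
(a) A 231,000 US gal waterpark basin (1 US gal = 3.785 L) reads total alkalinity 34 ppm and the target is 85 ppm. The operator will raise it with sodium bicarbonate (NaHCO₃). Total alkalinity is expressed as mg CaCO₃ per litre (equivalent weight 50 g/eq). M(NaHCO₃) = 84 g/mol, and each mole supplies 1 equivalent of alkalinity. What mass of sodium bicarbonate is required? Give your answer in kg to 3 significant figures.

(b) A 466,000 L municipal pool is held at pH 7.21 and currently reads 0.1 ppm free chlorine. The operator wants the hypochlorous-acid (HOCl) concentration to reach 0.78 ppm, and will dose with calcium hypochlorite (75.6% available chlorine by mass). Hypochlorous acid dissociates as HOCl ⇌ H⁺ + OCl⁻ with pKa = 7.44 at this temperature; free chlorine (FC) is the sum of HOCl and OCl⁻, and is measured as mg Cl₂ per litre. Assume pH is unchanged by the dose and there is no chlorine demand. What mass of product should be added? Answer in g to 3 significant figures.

(a) 74.9 kg; (b) 702 g

(a) Volume: 231,000 US gal × 3.785 L/gal = 874,335 L.
(a) Alkalinity to add: (85 − 34) = 51 mg/L as CaCO₃ × 874,335 L = 44,590 g as CaCO₃.
(a) Equivalents: 44,590 g ÷ 50 g/eq = 891.8 eq.
(a) NaHCO₃ supplies 1 eq per mole → 891.8 mol.
(a) Mass: 891.8 mol × 84 g/mol = 74,910 g.

(b) [OCl⁻]/[HOCl] = 10^(pH − pKa) = 10^(7.21 − 7.44) = 0.5888; fraction as HOCl = 1/(1 + 0.5888) = 0.6294.
(b) Free chlorine required for 0.78 ppm HOCl: 0.78 / 0.6294 = 1.239 ppm.
(b) FC to add: 1.239 − 0.1 = 1.139 mg/L as Cl₂.
(b) Cl₂ equivalent: 1.139 mg/L × 466,000 L = 530.9 g.
(b) Product at 75.6% available Cl: 530.9 / 0.756 = 702.3 g.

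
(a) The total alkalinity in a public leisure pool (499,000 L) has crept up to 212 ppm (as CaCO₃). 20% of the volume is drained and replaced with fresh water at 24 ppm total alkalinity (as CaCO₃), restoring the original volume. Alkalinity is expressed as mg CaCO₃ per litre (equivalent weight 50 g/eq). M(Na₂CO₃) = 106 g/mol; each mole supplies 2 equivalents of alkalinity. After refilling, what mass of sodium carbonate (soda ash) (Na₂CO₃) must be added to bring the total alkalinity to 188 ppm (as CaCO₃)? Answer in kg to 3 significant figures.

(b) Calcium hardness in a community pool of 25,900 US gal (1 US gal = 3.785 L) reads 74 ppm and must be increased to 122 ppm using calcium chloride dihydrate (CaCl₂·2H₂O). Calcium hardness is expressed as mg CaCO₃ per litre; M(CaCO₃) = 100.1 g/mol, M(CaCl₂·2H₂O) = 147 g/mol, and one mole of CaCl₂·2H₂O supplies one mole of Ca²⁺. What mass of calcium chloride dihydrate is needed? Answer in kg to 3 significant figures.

(a) 7.19 kg; (b) 6.91 kg

(a) After draining 20% and refilling: 212 × 0.80 + 24 × 0.20 = 174.4 ppm.
(a) Deficit to target: 188 − 174.4 = 13.6 mg/L.
(a) As CaCO₃: 13.6 mg/L × 499,000 L = 6786 g; ÷ 50 g/eq ÷ 2 = 67.86 mol Na₂CO₃.
(a) Mass: 67.86 × 106 = 7194 g.

(b) Volume: 25,900 US gal × 3.785 L/gal = 98,032 L.
(b) Hardness to add: (122 − 74) = 48 mg/L as CaCO₃ × 98,032 L = 4706 g as CaCO₃.
(b) Moles of Ca²⁺ (1 mol Ca²⁺ ≡ 1 mol CaCO₃): 4706 / 100.1 g/mol = 47.01 mol.
(b) Mass of CaCl₂·2H₂O: 47.01 × 147 = 6910 g.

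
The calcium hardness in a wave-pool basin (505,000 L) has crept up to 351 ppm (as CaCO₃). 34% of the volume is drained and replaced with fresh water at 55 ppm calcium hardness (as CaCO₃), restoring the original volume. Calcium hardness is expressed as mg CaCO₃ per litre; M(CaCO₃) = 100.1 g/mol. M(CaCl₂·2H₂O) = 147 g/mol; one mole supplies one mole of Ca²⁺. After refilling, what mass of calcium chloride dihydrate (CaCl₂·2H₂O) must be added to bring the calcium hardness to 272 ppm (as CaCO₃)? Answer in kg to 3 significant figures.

16.0 kg

After draining 34% and refilling: 351 × 0.66 + 55 × 0.34 = 250.36 ppm.
Deficit to target: 272 − 250.36 = 21.64 mg/L.
As CaCO₃: 21.64 mg/L × 505,000 L = 10,930 g; ÷ 100.1 = 109.2 mol Ca²⁺.
Mass: 109.2 × 147 = 16,050 g.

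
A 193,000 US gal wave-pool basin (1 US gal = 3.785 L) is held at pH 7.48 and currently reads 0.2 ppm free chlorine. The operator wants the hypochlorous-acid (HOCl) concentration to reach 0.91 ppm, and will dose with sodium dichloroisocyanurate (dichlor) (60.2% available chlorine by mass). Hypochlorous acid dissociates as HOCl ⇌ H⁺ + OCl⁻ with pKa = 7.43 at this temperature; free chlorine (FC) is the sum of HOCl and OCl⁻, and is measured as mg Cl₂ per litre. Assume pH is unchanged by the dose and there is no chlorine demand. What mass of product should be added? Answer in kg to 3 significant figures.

Volume: 193,000 US gal × 3.785 L/gal = 730,505 L.
[OCl⁻]/[HOCl] = 10^(pH − pKa) = 10^(7.48 − 7.43) = 1.122; fraction as HOCl = 1/(1 + 1.122) = 0.4712.
Free chlorine required for 0.91 ppm HOCl: 0.91 / 0.4712 = 1.931 ppm.
FC to add: 1.931 − 0.2 = 1.731 mg/L as Cl₂.
Cl₂ equivalent: 1.731 mg/L × 730,505 L = 1265 g.
Product at 60.2% available Cl: 1265 / 0.602 = 2101 g.

2.10 kg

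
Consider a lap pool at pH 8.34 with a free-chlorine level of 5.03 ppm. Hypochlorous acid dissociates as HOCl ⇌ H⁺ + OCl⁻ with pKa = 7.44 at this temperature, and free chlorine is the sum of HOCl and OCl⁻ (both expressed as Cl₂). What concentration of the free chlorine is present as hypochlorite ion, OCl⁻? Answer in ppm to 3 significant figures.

[OCl⁻]/[HOCl] = 10^(pH − pKa) = 10^(8.34 − 7.44) = 10^0.90 = 7.943.
Fraction as HOCl = 1 / (1 + 7.943) = 0.1118.
OCl⁻ = (1 − 0.1118) × 5.03 ppm = 4.468 ppm.

4.47 ppm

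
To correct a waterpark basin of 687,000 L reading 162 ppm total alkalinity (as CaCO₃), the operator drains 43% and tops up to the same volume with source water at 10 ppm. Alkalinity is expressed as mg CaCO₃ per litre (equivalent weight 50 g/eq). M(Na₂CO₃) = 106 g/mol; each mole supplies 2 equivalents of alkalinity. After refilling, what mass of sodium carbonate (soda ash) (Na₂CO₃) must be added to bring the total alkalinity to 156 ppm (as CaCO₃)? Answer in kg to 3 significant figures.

43.2 kg

After draining 43% and refilling: 162 × 0.57 + 10 × 0.43 = 96.64 ppm.
Deficit to target: 156 − 96.64 = 59.36 mg/L.
As CaCO₃: 59.36 mg/L × 687,000 L = 40,780 g; ÷ 50 g/eq ÷ 2 = 407.8 mol Na₂CO₃.
Mass: 407.8 × 106 = 43,230 g.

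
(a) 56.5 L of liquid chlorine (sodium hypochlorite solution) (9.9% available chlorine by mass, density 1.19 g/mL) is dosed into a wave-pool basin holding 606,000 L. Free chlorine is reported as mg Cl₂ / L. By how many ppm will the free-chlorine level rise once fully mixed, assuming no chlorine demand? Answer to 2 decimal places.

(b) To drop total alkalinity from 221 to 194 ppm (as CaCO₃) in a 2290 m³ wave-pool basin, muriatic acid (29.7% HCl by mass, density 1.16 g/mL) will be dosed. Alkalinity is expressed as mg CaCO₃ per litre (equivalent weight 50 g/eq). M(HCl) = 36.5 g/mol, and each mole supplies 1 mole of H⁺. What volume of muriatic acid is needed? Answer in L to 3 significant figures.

(a) 10.98 ppm; (b) 131 L

(a) Mass of solution: 56.5 L × 1000 mL/L × 1.19 g/mL = 67,240 g.
(a) Available chlorine delivered: 67,240 g × 0.099 = 6656 g as Cl₂.
(a) Concentration rise: 6656 g / 606,000 L = 10.98 mg/L = 10.98 ppm.

(b) Volume: 2290 m³ = 2,290,000 L.
(b) Alkalinity to neutralize: (221 − 194) = 27 mg/L as CaCO₃ × 2,290,000 L = 61,830 g as CaCO₃.
(b) Equivalents of H⁺ required: 61,830 ÷ 50 g/eq = 1237 eq = 1237 mol HCl.
(b) Mass of HCl: 1237 × 36.5 = 45,140 g.
(b) Mass of 29.7% solution: 45,140 / 0.297 = 152,000 g.
(b) Volume: 152,000 g ÷ 1.16 g/mL = 131,000 mL.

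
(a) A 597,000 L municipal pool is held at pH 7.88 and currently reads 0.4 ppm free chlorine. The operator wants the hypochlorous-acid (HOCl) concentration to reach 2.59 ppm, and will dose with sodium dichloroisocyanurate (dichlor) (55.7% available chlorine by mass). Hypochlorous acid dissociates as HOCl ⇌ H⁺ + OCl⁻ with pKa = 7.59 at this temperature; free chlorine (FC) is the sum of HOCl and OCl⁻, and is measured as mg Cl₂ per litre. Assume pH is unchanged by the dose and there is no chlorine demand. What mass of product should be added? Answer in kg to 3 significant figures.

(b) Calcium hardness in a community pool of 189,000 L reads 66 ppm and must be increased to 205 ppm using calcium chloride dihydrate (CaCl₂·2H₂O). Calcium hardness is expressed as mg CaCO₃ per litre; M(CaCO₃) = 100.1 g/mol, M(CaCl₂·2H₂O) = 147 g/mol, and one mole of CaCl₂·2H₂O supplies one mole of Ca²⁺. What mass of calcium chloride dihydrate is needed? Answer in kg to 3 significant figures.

(a) 7.76 kg; (b) 38.6 kg

(a) [OCl⁻]/[HOCl] = 10^(pH − pKa) = 10^(7.88 − 7.59) = 1.95; fraction as HOCl = 1/(1 + 1.95) = 0.339.
(a) Free chlorine required for 2.59 ppm HOCl: 2.59 / 0.339 = 7.64 ppm.
(a) FC to add: 7.64 − 0.4 = 7.24 mg/L as Cl₂.
(a) Cl₂ equivalent: 7.24 mg/L × 597,000 L = 4322 g.
(a) Product at 55.7% available Cl: 4322 / 0.557 = 7760 g.

(b) Hardness to add: (205 − 66) = 139 mg/L as CaCO₃ × 189,000 L = 26,270 g as CaCO₃.
(b) Moles of Ca²⁺ (1 mol Ca²⁺ ≡ 1 mol CaCO₃): 26,270 / 100.1 g/mol = 262.4 mol.
(b) Mass of CaCl₂·2H₂O: 262.4 × 147 = 38,580 g.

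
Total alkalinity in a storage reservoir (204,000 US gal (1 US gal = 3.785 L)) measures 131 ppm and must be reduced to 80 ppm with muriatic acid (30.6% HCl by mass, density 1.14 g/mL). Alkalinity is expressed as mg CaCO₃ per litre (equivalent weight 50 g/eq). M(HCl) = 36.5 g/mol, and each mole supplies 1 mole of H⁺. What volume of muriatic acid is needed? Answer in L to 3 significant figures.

Volume: 204,000 US gal × 3.785 L/gal = 772,140 L.
Alkalinity to neutralize: (131 − 80) = 51 mg/L as CaCO₃ × 772,140 L = 39,380 g as CaCO₃.
Equivalents of H⁺ required: 39,380 ÷ 50 g/eq = 787.6 eq = 787.6 mol HCl.
Mass of HCl: 787.6 × 36.5 = 28,750 g.
Mass of 30.6% solution: 28,750 / 0.306 = 93,940 g.
Volume: 93,940 g ÷ 1.14 g/mL = 82,410 mL.

82.4 L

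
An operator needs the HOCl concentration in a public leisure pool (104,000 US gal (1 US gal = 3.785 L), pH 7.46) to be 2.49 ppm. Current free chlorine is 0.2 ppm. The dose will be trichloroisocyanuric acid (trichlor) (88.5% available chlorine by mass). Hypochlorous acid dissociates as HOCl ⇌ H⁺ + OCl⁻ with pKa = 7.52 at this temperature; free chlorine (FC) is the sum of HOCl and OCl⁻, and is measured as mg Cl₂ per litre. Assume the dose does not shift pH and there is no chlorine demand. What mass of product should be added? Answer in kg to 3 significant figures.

Volume: 104,000 US gal × 3.785 L/gal = 393,640 L.
[OCl⁻]/[HOCl] = 10^(pH − pKa) = 10^(7.46 − 7.52) = 0.871; fraction as HOCl = 1/(1 + 0.871) = 0.5345.
Free chlorine required for 2.49 ppm HOCl: 2.49 / 0.5345 = 4.659 ppm.
FC to add: 4.659 − 0.2 = 4.459 mg/L as Cl₂.
Cl₂ equivalent: 4.459 mg/L × 393,640 L = 1755 g.
Product at 88.5% available Cl: 1755 / 0.885 = 1983 g.

1.98 kg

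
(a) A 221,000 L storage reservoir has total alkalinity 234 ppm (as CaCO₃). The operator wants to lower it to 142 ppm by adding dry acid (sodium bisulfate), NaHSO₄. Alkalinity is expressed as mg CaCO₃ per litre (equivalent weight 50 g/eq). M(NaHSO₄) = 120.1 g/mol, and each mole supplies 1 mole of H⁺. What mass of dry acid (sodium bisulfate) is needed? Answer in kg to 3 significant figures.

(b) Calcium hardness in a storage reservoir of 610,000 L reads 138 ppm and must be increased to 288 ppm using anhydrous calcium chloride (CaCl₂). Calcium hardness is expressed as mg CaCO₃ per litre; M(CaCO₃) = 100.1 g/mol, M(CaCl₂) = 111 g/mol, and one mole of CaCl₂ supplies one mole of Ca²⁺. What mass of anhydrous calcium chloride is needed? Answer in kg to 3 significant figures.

(a) Alkalinity to neutralize: (234 − 142) = 92 mg/L as CaCO₃ × 221,000 L = 20,330 g as CaCO₃.
(a) Equivalents of H⁺ required: 20,330 ÷ 50 g/eq = 406.6 eq = 406.6 mol NaHSO₄.
(a) Mass of NaHSO₄: 406.6 × 120.1 = 48,840 g.

(b) Hardness to add: (288 − 138) = 150 mg/L as CaCO₃ × 610,000 L = 91,500 g as CaCO₃.
(b) Moles of Ca²⁺ (1 mol Ca²⁺ ≡ 1 mol CaCO₃): 91,500 / 100.1 g/mol = 914.1 mol.
(b) Mass of CaCl₂: 914.1 × 111 = 101,500 g.

(a) 48.8 kg; (b) 101 kg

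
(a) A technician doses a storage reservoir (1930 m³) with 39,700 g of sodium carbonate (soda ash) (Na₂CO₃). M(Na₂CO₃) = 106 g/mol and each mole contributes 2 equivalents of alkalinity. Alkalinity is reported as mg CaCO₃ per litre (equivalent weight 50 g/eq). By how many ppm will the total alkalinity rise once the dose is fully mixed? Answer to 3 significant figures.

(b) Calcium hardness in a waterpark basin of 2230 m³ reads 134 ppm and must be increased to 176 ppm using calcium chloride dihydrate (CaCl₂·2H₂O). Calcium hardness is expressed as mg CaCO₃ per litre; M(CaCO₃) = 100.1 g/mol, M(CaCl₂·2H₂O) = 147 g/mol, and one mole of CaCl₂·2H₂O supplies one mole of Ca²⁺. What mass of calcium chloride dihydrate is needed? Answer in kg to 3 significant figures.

(a) Volume: 1930 m³ = 1,930,000 L.
(a) Moles of Na₂CO₃: 39,700 g ÷ 106 g/mol = 374.5 mol → 749.1 eq of alkalinity.
(a) As CaCO₃: 749.1 eq × 50 g/eq = 37,450 g.
(a) Rise: 37,450 g / 1,930,000 L × 1000 = 19.41 mg/L.

(b) Volume: 2230 m³ = 2,230,000 L.
(b) Hardness to add: (176 − 134) = 42 mg/L as CaCO₃ × 2,230,000 L = 93,660 g as CaCO₃.
(b) Moles of Ca²⁺ (1 mol Ca²⁺ ≡ 1 mol CaCO₃): 93,660 / 100.1 g/mol = 935.7 mol.
(b) Mass of CaCl₂·2H₂O: 935.7 × 147 = 137,500 g.

(a) 19.4 ppm; (b) 138 kg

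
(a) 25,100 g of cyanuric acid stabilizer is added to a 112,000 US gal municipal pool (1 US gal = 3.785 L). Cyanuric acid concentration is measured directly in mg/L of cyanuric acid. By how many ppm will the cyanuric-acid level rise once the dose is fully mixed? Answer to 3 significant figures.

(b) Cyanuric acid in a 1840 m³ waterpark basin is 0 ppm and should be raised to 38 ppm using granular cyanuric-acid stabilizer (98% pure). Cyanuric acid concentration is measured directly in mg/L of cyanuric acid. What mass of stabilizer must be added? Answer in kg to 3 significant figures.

(a) Volume: 112,000 US gal × 3.785 L/gal = 423,920 L.
(a) Rise: 25,100 g / 423,920 L × 1000 = 59.21 mg/L.

(b) Volume: 1840 m³ = 1,840,000 L.
(b) CYA to add: (38 − 0) = 38 mg/L × 1,840,000 L = 69,920 g cyanuric acid.
(b) At 98% purity: 69,920 / 0.98 = 71,350 g product.

(a) 59.2 ppm; (b) 71.3 kg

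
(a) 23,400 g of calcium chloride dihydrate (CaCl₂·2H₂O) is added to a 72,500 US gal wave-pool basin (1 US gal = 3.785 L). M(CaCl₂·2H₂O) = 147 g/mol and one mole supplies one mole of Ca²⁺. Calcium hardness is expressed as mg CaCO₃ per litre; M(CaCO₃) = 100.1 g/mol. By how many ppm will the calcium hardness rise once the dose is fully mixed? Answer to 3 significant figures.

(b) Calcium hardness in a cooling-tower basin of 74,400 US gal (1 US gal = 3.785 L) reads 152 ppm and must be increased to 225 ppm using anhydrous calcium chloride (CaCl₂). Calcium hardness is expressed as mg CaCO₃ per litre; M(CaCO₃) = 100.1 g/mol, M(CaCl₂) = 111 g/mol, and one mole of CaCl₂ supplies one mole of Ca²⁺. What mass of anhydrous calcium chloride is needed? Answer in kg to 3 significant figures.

(a) Volume: 72,500 US gal × 3.785 L/gal = 274,412 L.
(a) Moles of Ca²⁺: 23,400 g ÷ 147 g/mol = 159.2 mol.
(a) As CaCO₃: 159.2 mol × 100.1 g/mol = 15,930 g.
(a) Rise: 15,930 g / 274,412 L × 1000 = 58.07 mg/L.

(b) Volume: 74,400 US gal × 3.785 L/gal = 281,604 L.
(b) Hardness to add: (225 − 152) = 73 mg/L as CaCO₃ × 281,604 L = 20,560 g as CaCO₃.
(b) Moles of Ca²⁺ (1 mol Ca²⁺ ≡ 1 mol CaCO₃): 20,560 / 100.1 g/mol = 205.4 mol.
(b) Mass of CaCl₂: 205.4 × 111 = 22,800 g.

(a) 58.1 ppm; (b) 22.8 kg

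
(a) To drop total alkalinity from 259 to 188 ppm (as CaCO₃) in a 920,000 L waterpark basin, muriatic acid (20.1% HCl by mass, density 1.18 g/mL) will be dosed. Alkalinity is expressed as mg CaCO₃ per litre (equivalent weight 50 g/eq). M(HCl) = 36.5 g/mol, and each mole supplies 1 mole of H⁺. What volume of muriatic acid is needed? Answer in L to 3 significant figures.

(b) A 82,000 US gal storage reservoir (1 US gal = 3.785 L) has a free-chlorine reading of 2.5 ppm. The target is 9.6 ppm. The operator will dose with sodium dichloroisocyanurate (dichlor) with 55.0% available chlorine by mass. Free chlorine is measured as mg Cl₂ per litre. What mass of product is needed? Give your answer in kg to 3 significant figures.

(a) Alkalinity to neutralize: (259 − 188) = 71 mg/L as CaCO₃ × 920,000 L = 65,320 g as CaCO₃.
(a) Equivalents of H⁺ required: 65,320 ÷ 50 g/eq = 1306 eq = 1306 mol HCl.
(a) Mass of HCl: 1306 × 36.5 = 47,680 g.
(a) Mass of 20.1% solution: 47,680 / 0.201 = 237,200 g.
(a) Volume: 237,200 g ÷ 1.18 g/mL = 201,000 mL.

(b) Volume: 82,000 US gal × 3.785 L/gal = 310,370 L.
(b) Chlorine deficit: 9.6 − 2.5 = 7.1 ppm = 7.1 mg/L as Cl₂.
(b) Cl₂ equivalent needed: 7.1 mg/L × 310,370 L = 2,204,000 mg = 2204 g.
(b) Product at 55.0% available chlorine: 2204 / 0.55 = 4007 g.

(a) 201 L; (b) 4.01 kg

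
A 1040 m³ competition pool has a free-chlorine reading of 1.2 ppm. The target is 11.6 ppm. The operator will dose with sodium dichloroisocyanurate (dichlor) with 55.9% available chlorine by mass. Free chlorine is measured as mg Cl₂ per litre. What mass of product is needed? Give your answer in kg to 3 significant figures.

19.3 kg

Volume: 1040 m³ = 1,040,000 L.
Chlorine deficit: 11.6 − 1.2 = 10.4 ppm = 10.4 mg/L as Cl₂.
Cl₂ equivalent needed: 10.4 mg/L × 1,040,000 L = 10,820,000 mg = 10,820 g.
Product at 55.9% available chlorine: 10,820 / 0.559 = 19,350 g.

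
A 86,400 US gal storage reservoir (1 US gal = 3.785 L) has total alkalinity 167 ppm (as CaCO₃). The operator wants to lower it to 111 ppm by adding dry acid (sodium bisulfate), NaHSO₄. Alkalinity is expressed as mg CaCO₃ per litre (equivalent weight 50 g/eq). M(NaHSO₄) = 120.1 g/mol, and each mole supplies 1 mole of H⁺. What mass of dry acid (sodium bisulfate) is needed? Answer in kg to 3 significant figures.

44.0 kg

Volume: 86,400 US gal × 3.785 L/gal = 327,024 L.
Alkalinity to neutralize: (167 − 111) = 56 mg/L as CaCO₃ × 327,024 L = 18,310 g as CaCO₃.
Equivalents of H⁺ required: 18,310 ÷ 50 g/eq = 366.3 eq = 366.3 mol NaHSO₄.
Mass of NaHSO₄: 366.3 × 120.1 = 43,990 g.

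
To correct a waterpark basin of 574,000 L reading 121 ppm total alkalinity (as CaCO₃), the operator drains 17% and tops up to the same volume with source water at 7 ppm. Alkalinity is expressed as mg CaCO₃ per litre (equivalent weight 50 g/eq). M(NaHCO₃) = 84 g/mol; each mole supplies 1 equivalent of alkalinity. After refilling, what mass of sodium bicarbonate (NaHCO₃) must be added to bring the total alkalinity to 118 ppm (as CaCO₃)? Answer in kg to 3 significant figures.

15.8 kg

After draining 17% and refilling: 121 × 0.83 + 7 × 0.17 = 101.62 ppm.
Deficit to target: 118 − 101.62 = 16.38 mg/L.
As CaCO₃: 16.38 mg/L × 574,000 L = 9402 g; ÷ 50 g/eq ÷ 1 = 188 mol NaHCO₃.
Mass: 188 × 84 = 15,800 g.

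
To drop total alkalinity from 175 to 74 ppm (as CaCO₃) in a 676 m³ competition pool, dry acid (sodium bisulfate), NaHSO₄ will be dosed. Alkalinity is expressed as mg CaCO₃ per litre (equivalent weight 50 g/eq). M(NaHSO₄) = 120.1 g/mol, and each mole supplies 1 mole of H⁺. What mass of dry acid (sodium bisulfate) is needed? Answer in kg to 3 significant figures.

164 kg

Volume: 676 m³ = 676,000 L.
Alkalinity to neutralize: (175 − 74) = 101 mg/L as CaCO₃ × 676,000 L = 68,280 g as CaCO₃.
Equivalents of H⁺ required: 68,280 ÷ 50 g/eq = 1366 eq = 1366 mol NaHSO₄.
Mass of NaHSO₄: 1366 × 120.1 = 164,000 g.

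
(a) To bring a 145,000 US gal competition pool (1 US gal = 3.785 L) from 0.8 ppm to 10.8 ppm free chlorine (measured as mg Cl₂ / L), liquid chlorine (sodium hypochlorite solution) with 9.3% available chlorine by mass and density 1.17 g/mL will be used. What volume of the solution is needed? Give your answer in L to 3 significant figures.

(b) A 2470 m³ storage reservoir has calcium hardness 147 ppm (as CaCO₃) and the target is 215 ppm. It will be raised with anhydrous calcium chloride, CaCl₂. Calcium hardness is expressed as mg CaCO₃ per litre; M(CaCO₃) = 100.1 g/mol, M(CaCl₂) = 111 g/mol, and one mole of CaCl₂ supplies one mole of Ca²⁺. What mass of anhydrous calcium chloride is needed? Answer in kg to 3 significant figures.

(a) 50.4 L; (b) 186 kg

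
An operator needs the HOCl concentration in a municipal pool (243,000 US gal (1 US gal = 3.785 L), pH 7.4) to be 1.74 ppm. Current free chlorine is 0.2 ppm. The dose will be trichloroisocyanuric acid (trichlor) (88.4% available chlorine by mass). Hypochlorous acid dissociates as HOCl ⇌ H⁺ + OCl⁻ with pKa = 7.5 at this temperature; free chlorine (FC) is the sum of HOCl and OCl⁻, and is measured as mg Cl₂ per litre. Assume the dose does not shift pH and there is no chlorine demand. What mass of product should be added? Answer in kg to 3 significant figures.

Volume: 243,000 US gal × 3.785 L/gal = 919,755 L.
[OCl⁻]/[HOCl] = 10^(pH − pKa) = 10^(7.4 − 7.5) = 0.7943; fraction as HOCl = 1/(1 + 0.7943) = 0.5573.
Free chlorine required for 1.74 ppm HOCl: 1.74 / 0.5573 = 3.122 ppm.
FC to add: 3.122 − 0.2 = 2.922 mg/L as Cl₂.
Cl₂ equivalent: 2.922 mg/L × 919,755 L = 2688 g.
Product at 88.4% available Cl: 2688 / 0.884 = 3040 g.

3.04 kg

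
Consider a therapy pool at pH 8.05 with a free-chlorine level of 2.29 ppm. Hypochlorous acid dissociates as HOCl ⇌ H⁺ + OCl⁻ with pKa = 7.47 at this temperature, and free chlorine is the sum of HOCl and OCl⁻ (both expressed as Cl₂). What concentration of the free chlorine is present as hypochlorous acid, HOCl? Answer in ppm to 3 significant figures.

[OCl⁻]/[HOCl] = 10^(pH − pKa) = 10^(8.05 − 7.47) = 10^0.58 = 3.802.
Fraction as HOCl = 1 / (1 + 3.802) = 0.2083.
HOCl = 0.2083 × 2.29 ppm = 0.4769 ppm.

0.477 ppm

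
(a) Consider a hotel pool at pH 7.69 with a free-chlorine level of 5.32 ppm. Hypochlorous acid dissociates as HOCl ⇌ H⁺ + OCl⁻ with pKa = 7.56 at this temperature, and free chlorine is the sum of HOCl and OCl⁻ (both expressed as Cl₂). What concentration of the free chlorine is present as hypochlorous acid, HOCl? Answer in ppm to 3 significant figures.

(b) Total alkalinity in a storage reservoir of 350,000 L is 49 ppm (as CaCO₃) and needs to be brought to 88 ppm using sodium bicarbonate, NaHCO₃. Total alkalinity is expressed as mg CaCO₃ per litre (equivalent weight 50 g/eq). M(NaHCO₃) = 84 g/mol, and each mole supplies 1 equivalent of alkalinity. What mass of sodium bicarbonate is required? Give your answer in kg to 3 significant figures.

(a) [OCl⁻]/[HOCl] = 10^(pH − pKa) = 10^(7.69 − 7.56) = 10^0.13 = 1.349.
(a) Fraction as HOCl = 1 / (1 + 1.349) = 0.4257.
(a) HOCl = 0.4257 × 5.32 ppm = 2.265 ppm.

(b) Alkalinity to add: (88 − 49) = 39 mg/L as CaCO₃ × 350,000 L = 13,650 g as CaCO₃.
(b) Equivalents: 13,650 g ÷ 50 g/eq = 273 eq.
(b) NaHCO₃ supplies 1 eq per mole → 273 mol.
(b) Mass: 273 mol × 84 g/mol = 22,930 g.

(a) 2.26 ppm; (b) 22.9 kg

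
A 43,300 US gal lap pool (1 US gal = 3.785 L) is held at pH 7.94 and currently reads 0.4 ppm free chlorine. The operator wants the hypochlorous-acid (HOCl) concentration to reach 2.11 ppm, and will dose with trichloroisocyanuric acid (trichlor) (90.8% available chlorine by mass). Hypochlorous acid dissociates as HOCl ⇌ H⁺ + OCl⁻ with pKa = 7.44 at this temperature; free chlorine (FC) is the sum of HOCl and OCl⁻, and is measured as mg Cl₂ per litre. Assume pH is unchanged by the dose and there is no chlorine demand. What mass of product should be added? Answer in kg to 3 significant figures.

1.51 kg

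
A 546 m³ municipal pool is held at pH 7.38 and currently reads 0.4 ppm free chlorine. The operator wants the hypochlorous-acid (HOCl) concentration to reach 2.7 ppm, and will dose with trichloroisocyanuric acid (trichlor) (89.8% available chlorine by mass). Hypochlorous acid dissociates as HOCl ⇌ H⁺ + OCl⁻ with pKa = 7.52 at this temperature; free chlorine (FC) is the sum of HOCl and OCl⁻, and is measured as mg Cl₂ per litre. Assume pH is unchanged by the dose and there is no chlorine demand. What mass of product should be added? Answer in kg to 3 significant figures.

2.59 kg

Volume: 546 m³ = 546,000 L.
[OCl⁻]/[HOCl] = 10^(pH − pKa) = 10^(7.38 − 7.52) = 0.7244; fraction as HOCl = 1/(1 + 0.7244) = 0.5799.
Free chlorine required for 2.7 ppm HOCl: 2.7 / 0.5799 = 4.656 ppm.
FC to add: 4.656 − 0.4 = 4.256 mg/L as Cl₂.
Cl₂ equivalent: 4.256 mg/L × 546,000 L = 2324 g.
Product at 89.8% available Cl: 2324 / 0.898 = 2588 g.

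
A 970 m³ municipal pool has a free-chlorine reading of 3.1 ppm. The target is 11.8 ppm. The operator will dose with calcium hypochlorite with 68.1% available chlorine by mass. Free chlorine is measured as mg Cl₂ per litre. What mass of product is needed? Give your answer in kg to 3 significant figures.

Volume: 970 m³ = 970,000 L.
Chlorine deficit: 11.8 − 3.1 = 8.7 ppm = 8.7 mg/L as Cl₂.
Cl₂ equivalent needed: 8.7 mg/L × 970,000 L = 8,439,000 mg = 8439 g.
Product at 68.1% available chlorine: 8439 / 0.681 = 12,390 g.

12.4 kg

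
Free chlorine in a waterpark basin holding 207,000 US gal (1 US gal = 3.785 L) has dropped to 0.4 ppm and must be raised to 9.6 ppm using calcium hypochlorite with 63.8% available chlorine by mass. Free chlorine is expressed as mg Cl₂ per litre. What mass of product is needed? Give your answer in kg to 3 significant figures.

11.3 kg

Volume: 207,000 US gal × 3.785 L/gal = 783,495 L.
Chlorine deficit: 9.6 − 0.4 = 9.2 ppm = 9.2 mg/L as Cl₂.
Cl₂ equivalent needed: 9.2 mg/L × 783,495 L = 7,208,000 mg = 7208 g.
Product at 63.8% available chlorine: 7208 / 0.638 = 11,300 g.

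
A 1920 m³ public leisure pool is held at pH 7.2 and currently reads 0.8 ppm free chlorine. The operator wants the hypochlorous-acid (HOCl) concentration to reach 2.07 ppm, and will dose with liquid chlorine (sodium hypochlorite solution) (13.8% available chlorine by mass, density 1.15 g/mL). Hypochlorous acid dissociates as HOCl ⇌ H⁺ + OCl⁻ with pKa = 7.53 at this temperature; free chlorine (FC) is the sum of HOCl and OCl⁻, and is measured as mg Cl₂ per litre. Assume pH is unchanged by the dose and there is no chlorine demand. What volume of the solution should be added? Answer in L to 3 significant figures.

27.1 L

Volume: 1920 m³ = 1,920,000 L.
[OCl⁻]/[HOCl] = 10^(pH − pKa) = 10^(7.2 − 7.53) = 0.4677; fraction as HOCl = 1/(1 + 0.4677) = 0.6813.
Free chlorine required for 2.07 ppm HOCl: 2.07 / 0.6813 = 3.038 ppm.
FC to add: 3.038 − 0.8 = 2.238 mg/L as Cl₂.
Cl₂ equivalent: 2.238 mg/L × 1,920,000 L = 4297 g.
Product at 13.8% available Cl: 4297 / 0.138 = 31,140 g.
Volume: 31,140 g ÷ 1.15 g/mL = 27,080 mL.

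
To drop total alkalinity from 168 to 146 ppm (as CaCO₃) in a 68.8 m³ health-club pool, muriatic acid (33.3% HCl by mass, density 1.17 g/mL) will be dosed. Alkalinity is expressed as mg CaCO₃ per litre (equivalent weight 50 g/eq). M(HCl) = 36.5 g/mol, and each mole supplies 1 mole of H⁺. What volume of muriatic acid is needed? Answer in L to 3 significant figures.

Volume: 68.8 m³ = 68,800 L.
Alkalinity to neutralize: (168 − 146) = 22 mg/L as CaCO₃ × 68,800 L = 1514 g as CaCO₃.
Equivalents of H⁺ required: 1514 ÷ 50 g/eq = 30.27 eq = 30.27 mol HCl.
Mass of HCl: 30.27 × 36.5 = 1105 g.
Mass of 33.3% solution: 1105 / 0.333 = 3318 g.
Volume: 3318 g ÷ 1.17 g/mL = 2836 mL.

2.84 L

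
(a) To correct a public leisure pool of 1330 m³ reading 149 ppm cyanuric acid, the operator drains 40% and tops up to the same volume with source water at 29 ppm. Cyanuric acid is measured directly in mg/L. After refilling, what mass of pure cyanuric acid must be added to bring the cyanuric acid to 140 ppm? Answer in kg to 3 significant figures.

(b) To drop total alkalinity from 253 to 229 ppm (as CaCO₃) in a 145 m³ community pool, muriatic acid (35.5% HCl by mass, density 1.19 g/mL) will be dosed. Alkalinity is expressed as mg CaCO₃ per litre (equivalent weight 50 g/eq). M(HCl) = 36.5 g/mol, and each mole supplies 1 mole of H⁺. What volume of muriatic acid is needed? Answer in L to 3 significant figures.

(a) Volume: 1330 m³ = 1,330,000 L.
(a) After draining 40% and refilling: 149 × 0.60 + 29 × 0.40 = 101 ppm.
(a) Deficit to target: 140 − 101 = 39 mg/L.
(a) Mass: 39 mg/L × 1,330,000 L = 51,870 g cyanuric acid.

(b) Volume: 145 m³ = 145,000 L.
(b) Alkalinity to neutralize: (253 − 229) = 24 mg/L as CaCO₃ × 145,000 L = 3480 g as CaCO₃.
(b) Equivalents of H⁺ required: 3480 ÷ 50 g/eq = 69.6 eq = 69.6 mol HCl.
(b) Mass of HCl: 69.6 × 36.5 = 2540 g.
(b) Mass of 35.5% solution: 2540 / 0.355 = 7156 g.
(b) Volume: 7156 g ÷ 1.19 g/mL = 6013 mL.

(a) 51.9 kg; (b) 6.01 L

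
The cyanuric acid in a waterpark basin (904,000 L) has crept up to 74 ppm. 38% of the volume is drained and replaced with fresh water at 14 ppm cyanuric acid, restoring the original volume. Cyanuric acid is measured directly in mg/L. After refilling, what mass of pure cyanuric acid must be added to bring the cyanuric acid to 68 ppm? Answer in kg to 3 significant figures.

15.2 kg

After draining 38% and refilling: 74 × 0.62 + 14 × 0.38 = 51.2 ppm.
Deficit to target: 68 − 51.2 = 16.8 mg/L.
Mass: 16.8 mg/L × 904,000 L = 15,190 g cyanuric acid.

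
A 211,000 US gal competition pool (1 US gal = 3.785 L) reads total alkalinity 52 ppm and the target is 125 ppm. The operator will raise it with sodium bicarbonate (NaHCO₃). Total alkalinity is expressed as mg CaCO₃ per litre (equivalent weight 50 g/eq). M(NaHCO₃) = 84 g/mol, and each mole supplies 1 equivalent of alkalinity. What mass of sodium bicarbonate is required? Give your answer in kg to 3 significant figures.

97.9 kg

Volume: 211,000 US gal × 3.785 L/gal = 798,635 L.
Alkalinity to add: (125 − 52) = 73 mg/L as CaCO₃ × 798,635 L = 58,300 g as CaCO₃.
Equivalents: 58,300 g ÷ 50 g/eq = 1166 eq.
NaHCO₃ supplies 1 eq per mole → 1166 mol.
Mass: 1166 mol × 84 g/mol = 97,940 g.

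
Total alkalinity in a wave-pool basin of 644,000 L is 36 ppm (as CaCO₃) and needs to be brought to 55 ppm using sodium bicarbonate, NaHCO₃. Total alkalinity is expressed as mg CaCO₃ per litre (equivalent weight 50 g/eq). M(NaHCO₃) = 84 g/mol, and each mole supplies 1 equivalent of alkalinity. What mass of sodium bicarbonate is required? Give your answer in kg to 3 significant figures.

Alkalinity to add: (55 − 36) = 19 mg/L as CaCO₃ × 644,000 L = 12,240 g as CaCO₃.
Equivalents: 12,240 g ÷ 50 g/eq = 244.7 eq.
NaHCO₃ supplies 1 eq per mole → 244.7 mol.
Mass: 244.7 mol × 84 g/mol = 20,560 g.

20.6 kg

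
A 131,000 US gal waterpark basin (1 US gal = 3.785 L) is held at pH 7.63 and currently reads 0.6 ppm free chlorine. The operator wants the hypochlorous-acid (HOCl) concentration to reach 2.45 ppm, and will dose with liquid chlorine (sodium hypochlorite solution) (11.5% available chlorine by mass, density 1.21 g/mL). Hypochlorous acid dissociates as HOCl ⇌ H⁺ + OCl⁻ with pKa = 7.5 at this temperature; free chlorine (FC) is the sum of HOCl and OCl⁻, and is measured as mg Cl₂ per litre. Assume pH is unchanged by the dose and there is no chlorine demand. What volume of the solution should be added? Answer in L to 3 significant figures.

18.4 L

Volume: 131,000 US gal × 3.785 L/gal = 495,835 L.
[OCl⁻]/[HOCl] = 10^(pH − pKa) = 10^(7.63 − 7.5) = 1.349; fraction as HOCl = 1/(1 + 1.349) = 0.4257.
Free chlorine required for 2.45 ppm HOCl: 2.45 / 0.4257 = 5.755 ppm.
FC to add: 5.755 − 0.6 = 5.155 mg/L as Cl₂.
Cl₂ equivalent: 5.155 mg/L × 495,835 L = 2556 g.
Product at 11.5% available Cl: 2556 / 0.115 = 22,230 g.
Volume: 22,230 g ÷ 1.21 g/mL = 18,370 mL.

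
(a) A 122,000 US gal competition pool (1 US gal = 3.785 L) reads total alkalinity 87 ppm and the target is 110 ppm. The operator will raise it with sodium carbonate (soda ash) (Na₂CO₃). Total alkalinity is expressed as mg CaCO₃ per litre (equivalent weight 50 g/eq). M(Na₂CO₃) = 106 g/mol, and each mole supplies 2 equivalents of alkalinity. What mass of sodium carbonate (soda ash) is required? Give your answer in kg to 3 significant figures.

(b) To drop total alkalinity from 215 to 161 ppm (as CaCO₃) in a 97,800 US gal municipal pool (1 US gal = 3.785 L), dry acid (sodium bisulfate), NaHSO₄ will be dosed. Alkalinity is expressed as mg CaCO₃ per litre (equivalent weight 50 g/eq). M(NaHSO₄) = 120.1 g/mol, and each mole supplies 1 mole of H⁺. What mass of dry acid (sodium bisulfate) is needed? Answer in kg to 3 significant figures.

(a) Volume: 122,000 US gal × 3.785 L/gal = 461,770 L.
(a) Alkalinity to add: (110 − 87) = 23 mg/L as CaCO₃ × 461,770 L = 10,620 g as CaCO₃.
(a) Equivalents: 10,620 g ÷ 50 g/eq = 212.4 eq.
(a) Each mole of Na₂CO₃ supplies 2 eq, so 212.4 / 2 = 106.2 mol.
(a) Mass: 106.2 mol × 106 g/mol = 11,260 g.

(b) Volume: 97,800 US gal × 3.785 L/gal = 370,173 L.
(b) Alkalinity to neutralize: (215 − 161) = 54 mg/L as CaCO₃ × 370,173 L = 19,990 g as CaCO₃.
(b) Equivalents of H⁺ required: 19,990 ÷ 50 g/eq = 399.8 eq = 399.8 mol NaHSO₄.
(b) Mass of NaHSO₄: 399.8 × 120.1 = 48,010 g.

(a) 11.3 kg; (b) 48.0 kg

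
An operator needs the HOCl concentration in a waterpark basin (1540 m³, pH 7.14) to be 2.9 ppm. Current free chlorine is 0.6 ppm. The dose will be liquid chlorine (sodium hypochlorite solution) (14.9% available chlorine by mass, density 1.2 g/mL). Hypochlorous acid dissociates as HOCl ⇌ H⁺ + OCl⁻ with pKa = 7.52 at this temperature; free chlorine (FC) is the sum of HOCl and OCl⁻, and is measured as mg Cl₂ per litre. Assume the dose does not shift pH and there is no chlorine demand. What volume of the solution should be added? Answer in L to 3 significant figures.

Volume: 1540 m³ = 1,540,000 L.
[OCl⁻]/[HOCl] = 10^(pH − pKa) = 10^(7.14 − 7.52) = 0.4169; fraction as HOCl = 1/(1 + 0.4169) = 0.7058.
Free chlorine required for 2.9 ppm HOCl: 2.9 / 0.7058 = 4.109 ppm.
FC to add: 4.109 − 0.6 = 3.509 mg/L as Cl₂.
Cl₂ equivalent: 3.509 mg/L × 1,540,000 L = 5404 g.
Product at 14.9% available Cl: 5404 / 0.149 = 36,270 g.
Volume: 36,270 g ÷ 1.2 g/mL = 30,220 mL.

30.2 L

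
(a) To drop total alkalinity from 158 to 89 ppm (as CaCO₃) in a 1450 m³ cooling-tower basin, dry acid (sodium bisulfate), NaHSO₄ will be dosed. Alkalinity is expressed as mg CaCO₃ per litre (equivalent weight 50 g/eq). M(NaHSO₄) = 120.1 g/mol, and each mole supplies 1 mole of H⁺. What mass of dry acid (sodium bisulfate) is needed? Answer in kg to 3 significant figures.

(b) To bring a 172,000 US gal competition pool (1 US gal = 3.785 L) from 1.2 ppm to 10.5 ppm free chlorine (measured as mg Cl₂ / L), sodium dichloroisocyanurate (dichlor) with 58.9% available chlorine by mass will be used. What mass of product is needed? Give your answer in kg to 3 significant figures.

(a) Volume: 1450 m³ = 1,450,000 L.
(a) Alkalinity to neutralize: (158 − 89) = 69 mg/L as CaCO₃ × 1,450,000 L = 100,000 g as CaCO₃.
(a) Equivalents of H⁺ required: 100,000 ÷ 50 g/eq = 2001 eq = 2001 mol NaHSO₄.
(a) Mass of NaHSO₄: 2001 × 120.1 = 240,300 g.

(b) Volume: 172,000 US gal × 3.785 L/gal = 651,020 L.
(b) Chlorine deficit: 10.5 − 1.2 = 9.3 ppm = 9.3 mg/L as Cl₂.
(b) Cl₂ equivalent needed: 9.3 mg/L × 651,020 L = 6,054,000 mg = 6054 g.
(b) Product at 58.9% available chlorine: 6054 / 0.589 = 10,280 g.

(a) 240 kg; (b) 10.3 kg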